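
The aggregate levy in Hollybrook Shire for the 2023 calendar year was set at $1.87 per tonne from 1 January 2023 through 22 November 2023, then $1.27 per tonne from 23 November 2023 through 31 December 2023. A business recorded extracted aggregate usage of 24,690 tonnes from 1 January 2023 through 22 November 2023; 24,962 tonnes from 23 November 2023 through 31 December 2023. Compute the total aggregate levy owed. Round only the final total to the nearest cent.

1 January – 22 November 2023: 24,690 tonnes at $1.87/tonne → $46,170.30
23 November – 31 December 2023: 24,962 tonnes at $1.27/tonne → $31,701.74

$77,872.04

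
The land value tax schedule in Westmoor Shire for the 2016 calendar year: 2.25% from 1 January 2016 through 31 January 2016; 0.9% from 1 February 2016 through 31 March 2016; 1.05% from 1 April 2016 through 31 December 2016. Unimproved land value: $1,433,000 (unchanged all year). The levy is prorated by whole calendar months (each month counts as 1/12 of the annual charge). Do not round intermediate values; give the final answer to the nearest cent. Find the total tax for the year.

$16,121.25

1 January – 31 January 2016: 1 month at 2.25% → $1,433,000 × 2.25% × 1/12 = $2,686.8750
1 February – 31 March 2016: 2 months at 0.9% → $1,433,000 × 0.9% × 2/12 = $2,149.5000
1 April – 31 December 2016: 9 months at 1.05% → $1,433,000 × 1.05% × 9/12 = $11,284.8750
Total = $16,121.2500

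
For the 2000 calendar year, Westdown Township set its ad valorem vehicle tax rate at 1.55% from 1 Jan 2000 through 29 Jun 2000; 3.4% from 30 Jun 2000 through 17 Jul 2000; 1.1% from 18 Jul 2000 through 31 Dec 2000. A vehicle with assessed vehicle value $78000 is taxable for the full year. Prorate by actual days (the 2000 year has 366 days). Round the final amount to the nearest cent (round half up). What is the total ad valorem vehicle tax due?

1 Jan – 29 Jun 2000: 181 days at 1.55% → $78000 × 1.55% × 181/366 = $597.8934
30 Jun – 17 Jul 2000: 18 days at 3.4% → $78000 × 3.4% × 18/366 = $130.4262
18 Jul – 31 Dec 2000: 167 days at 1.1% → $78000 × 1.1% × 167/366 = $391.4918
Total = $1119.8115

$1119.81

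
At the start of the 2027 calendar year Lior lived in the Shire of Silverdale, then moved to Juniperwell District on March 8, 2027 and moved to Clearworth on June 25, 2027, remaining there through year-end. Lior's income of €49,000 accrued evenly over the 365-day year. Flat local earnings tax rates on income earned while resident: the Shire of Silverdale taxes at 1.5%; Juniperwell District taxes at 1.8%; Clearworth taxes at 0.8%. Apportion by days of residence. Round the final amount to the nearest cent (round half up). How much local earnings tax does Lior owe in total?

The Shire of Silverdale, January 1 – March 7, 2027: 66 days → €49,000 × 1.5% × 66/365 = €132.9041
Juniperwell District, March 8 – June 24, 2027: 109 days → €49,000 × 1.8% × 109/365 = €263.3918
Clearworth, June 25 – December 31, 2027: 190 days → €49,000 × 0.8% × 190/365 = €204.0548
Total = €600.3507

€600.35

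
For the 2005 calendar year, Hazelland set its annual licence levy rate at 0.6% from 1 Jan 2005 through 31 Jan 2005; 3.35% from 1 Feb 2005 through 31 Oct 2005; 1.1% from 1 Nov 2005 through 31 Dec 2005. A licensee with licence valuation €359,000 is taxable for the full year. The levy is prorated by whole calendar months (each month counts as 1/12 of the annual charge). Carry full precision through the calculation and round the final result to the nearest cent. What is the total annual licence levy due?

€9,857.54

1 Jan – 31 Jan 2005: 1 month at 0.6% → €359,000 × 0.6% × 1/12 = €179.5000
1 Feb – 31 Oct 2005: 9 months at 3.35% → €359,000 × 3.35% × 9/12 = €9,019.8750
1 Nov – 31 Dec 2005: 2 months at 1.1% → €359,000 × 1.1% × 2/12 = €658.1667
Total = €9,857.5417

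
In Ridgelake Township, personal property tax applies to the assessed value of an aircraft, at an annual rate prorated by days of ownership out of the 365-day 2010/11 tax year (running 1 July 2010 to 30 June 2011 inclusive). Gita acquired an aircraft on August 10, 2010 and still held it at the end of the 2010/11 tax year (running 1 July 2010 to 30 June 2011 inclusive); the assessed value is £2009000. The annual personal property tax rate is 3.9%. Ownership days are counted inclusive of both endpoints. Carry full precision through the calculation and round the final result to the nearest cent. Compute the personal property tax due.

£69764.59

Days held (August 10, 2010 – June 30, 2011): 325 out of 365
Tax = £2009000 × 3.9% × 325/365 = £69764.5890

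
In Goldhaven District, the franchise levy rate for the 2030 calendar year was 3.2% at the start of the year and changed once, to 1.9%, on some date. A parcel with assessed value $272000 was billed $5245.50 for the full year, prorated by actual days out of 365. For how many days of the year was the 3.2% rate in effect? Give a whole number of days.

Let d = days at the first rate; then 365 − d days at the second rate.
$272000 × [3.2%·d + 1.9%·(365−d)] / 365 = $5245.50
Solving gives d = 8, so the new rate took effect on January 9, 2030.

8 days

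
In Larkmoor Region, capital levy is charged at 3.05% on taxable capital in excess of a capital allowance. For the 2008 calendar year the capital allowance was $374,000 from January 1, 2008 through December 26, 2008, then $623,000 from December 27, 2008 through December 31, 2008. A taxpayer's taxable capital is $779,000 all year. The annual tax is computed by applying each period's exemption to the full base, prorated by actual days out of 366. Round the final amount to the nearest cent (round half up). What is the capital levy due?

$12,248.75

January 1 – December 26, 2008: 361 days, exemption $374,000 → ($779,000 − $374,000) × 3.05% × 361/366 = $12,183.7500
December 27 – December 31, 2008: 5 days, exemption $623,000 → ($779,000 − $623,000) × 3.05% × 5/366 = $65.0000
Total = $12,248.7500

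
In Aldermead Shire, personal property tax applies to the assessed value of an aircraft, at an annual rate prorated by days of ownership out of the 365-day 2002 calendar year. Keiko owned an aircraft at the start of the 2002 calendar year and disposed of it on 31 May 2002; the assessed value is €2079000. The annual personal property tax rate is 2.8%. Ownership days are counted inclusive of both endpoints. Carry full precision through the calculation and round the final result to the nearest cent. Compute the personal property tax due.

Days held (1 January – 31 May 2002): 151 out of 365
Tax = €2079000 × 2.8% × 151/365 = €24082.2247

€24082.22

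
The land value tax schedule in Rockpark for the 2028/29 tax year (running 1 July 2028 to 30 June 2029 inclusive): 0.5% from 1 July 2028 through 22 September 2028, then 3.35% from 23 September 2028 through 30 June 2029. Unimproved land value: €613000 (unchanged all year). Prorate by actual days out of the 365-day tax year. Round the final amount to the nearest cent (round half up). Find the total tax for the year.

€16514.89

1 July – 22 September 2028: 84 days at 0.5% → €613000 × 0.5% × 84/365 = €705.3699
23 September 2028 – 30 June 2029: 281 days at 3.35% → €613000 × 3.35% × 281/365 = €15809.5219
Total = €16514.8918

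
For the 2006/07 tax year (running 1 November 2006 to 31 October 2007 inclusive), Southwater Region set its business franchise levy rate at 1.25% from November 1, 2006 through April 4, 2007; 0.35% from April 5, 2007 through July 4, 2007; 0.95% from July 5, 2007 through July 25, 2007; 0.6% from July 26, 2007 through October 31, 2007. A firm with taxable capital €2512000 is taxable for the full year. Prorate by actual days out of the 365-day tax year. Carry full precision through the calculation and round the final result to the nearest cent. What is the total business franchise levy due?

November 1, 2006 – April 4, 2007: 155 days at 1.25% → €2512000 × 1.25% × 155/365 = €13334.2466
April 5 – July 4, 2007: 91 days at 0.35% → €2512000 × 0.35% × 91/365 = €2191.9781
July 5 – July 25, 2007: 21 days at 0.95% → €2512000 × 0.95% × 21/365 = €1372.9973
July 26 – October 31, 2007: 98 days at 0.6% → €2512000 × 0.6% × 98/365 = €4046.7288
Total = €20945.9507

€20945.95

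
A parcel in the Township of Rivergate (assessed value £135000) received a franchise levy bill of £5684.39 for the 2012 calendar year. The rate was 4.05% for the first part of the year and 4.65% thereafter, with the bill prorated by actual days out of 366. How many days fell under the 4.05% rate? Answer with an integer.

Let d = days at the first rate; then 366 − d days at the second rate.
£135000 × [4.05%·d + 4.65%·(366−d)] / 366 = £5684.39
Solving gives d = 268, so the new rate took effect on 25 September 2012.

268 days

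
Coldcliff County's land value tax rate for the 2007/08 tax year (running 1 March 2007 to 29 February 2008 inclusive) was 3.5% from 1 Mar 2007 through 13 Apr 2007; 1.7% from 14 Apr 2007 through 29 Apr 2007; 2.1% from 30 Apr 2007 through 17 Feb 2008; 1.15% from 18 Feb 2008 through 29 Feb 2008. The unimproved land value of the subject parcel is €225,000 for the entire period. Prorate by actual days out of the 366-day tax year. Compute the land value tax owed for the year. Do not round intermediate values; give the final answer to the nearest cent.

€4,994.26

1 Mar – 13 Apr 2007: 44 days at 3.5% → €225,000 × 3.5% × 44/366 = €946.7213
14 Apr – 29 Apr 2007: 16 days at 1.7% → €225,000 × 1.7% × 16/366 = €167.2131
30 Apr 2007 – 17 Feb 2008: 294 days at 2.1% → €225,000 × 2.1% × 294/366 = €3,795.4918
18 Feb – 29 Feb 2008: 12 days at 1.15% → €225,000 × 1.15% × 12/366 = €84.8361
Total = €4,994.2623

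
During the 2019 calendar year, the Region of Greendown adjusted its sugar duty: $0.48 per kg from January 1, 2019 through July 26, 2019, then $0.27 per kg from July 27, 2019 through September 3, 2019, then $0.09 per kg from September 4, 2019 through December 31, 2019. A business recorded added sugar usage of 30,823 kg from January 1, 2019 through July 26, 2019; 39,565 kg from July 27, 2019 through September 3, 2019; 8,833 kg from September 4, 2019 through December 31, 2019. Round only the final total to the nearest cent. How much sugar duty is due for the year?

January 1 – July 26, 2019: 30,823 kg at $0.48/kg → $14,795.04
July 27 – September 3, 2019: 39,565 kg at $0.27/kg → $10,682.55
September 4 – December 31, 2019: 8,833 kg at $0.09/kg → $794.97

$26,272.56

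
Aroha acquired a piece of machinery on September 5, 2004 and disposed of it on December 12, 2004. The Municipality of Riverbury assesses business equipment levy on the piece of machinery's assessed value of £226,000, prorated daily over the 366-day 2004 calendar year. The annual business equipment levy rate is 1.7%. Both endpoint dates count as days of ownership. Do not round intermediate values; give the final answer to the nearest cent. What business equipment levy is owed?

Days held (September 5 – December 12, 2004): 99 out of 366
Tax = £226,000 × 1.7% × 99/366 = £1,039.2295

£1,039.23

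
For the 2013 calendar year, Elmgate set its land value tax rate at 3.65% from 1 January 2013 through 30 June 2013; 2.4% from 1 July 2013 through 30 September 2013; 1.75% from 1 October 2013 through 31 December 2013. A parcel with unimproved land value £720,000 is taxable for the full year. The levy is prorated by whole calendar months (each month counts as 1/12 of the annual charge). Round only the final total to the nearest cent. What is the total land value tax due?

£20,610.00

1 January – 30 June 2013: 6 months at 3.65% → £720,000 × 3.65% × 6/12 = £13,140.0000
1 July – 30 September 2013: 3 months at 2.4% → £720,000 × 2.4% × 3/12 = £4,320.0000
1 October – 31 December 2013: 3 months at 1.75% → £720,000 × 1.75% × 3/12 = £3,150.0000
Total = £20,610.0000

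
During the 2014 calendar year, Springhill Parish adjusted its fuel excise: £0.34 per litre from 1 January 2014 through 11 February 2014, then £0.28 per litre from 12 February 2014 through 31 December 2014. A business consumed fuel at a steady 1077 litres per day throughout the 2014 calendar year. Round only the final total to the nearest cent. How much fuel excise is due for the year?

£112,783.44

1 January – 11 February 2014: 42 days × 1077 litres/day = 45,234 litres at £0.34/litre → £15,379.56
12 February – 31 December 2014: 323 days × 1077 litres/day = 347,871 litres at £0.28/litre → £97,403.88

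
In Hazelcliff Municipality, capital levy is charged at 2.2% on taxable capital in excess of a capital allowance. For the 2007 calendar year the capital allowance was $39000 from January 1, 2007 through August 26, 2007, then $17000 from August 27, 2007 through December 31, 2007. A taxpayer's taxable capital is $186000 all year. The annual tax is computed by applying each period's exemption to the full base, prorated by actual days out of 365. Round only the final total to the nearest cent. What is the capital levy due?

January 1 – August 26, 2007: 238 days, exemption $39000 → ($186000 − $39000) × 2.2% × 238/365 = $2108.7452
August 27 – December 31, 2007: 127 days, exemption $17000 → ($186000 − $17000) × 2.2% × 127/365 = $1293.6603
Total = $3402.4055

$3402.41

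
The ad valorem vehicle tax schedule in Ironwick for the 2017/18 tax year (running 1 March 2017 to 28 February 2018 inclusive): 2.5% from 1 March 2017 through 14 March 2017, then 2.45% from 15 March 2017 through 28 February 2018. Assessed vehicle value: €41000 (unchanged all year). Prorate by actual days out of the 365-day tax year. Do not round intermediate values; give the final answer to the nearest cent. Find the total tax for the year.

1 March – 14 March 2017: 14 days at 2.5% → €41000 × 2.5% × 14/365 = €39.3151
15 March 2017 – 28 February 2018: 351 days at 2.45% → €41000 × 2.45% × 351/365 = €965.9712
Total = €1005.2863

€1005.29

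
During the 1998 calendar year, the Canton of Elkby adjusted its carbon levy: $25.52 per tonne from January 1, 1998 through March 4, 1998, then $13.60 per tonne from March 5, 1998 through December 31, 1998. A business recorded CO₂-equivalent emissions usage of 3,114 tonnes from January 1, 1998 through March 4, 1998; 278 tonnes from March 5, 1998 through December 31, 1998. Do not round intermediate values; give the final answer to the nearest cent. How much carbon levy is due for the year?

$83,250.08

January 1 – March 4, 1998: 3,114 tonnes at $25.52/tonne → $79,469.28
March 5 – December 31, 1998: 278 tonnes at $13.60/tonne → $3,780.80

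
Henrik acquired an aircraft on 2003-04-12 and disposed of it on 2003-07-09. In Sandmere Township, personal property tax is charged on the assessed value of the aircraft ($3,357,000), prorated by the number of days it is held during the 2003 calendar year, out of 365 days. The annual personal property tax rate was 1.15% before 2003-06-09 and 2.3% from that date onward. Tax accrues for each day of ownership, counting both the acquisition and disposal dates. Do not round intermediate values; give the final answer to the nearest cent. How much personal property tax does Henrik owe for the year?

2003-04-12 to 2003-06-08: 58 days at 1.15% → $3,357,000 × 1.15% × 58/365 = $6,134.5726
2003-06-09 to 2003-07-09: 31 days at 2.3% → $3,357,000 × 2.3% × 31/365 = $6,557.6466
Total = $12,692.2192

$12,692.22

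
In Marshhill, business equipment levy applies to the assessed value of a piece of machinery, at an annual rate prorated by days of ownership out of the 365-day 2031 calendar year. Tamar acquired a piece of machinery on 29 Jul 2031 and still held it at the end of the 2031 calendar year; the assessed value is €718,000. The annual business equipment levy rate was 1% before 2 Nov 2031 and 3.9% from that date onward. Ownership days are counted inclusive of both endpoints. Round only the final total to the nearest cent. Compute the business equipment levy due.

€6,491.51

29 Jul – 1 Nov 2031: 96 days at 1% → €718,000 × 1% × 96/365 = €1,888.4384
2 Nov – 31 Dec 2031: 60 days at 3.9% → €718,000 × 3.9% × 60/365 = €4,603.0685
Total = €6,491.5068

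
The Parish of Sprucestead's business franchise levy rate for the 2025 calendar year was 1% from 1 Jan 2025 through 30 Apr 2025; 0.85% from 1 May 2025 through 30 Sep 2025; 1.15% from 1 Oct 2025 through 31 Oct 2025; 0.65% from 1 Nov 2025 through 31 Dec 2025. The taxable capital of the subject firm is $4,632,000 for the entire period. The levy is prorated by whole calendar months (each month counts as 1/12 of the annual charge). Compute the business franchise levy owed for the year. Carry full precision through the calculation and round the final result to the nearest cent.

1 Jan – 30 Apr 2025: 4 months at 1% → $4,632,000 × 1% × 4/12 = $15,440.0000
1 May – 30 Sep 2025: 5 months at 0.85% → $4,632,000 × 0.85% × 5/12 = $16,405.0000
1 Oct – 31 Oct 2025: 1 month at 1.15% → $4,632,000 × 1.15% × 1/12 = $4,439.0000
1 Nov – 31 Dec 2025: 2 months at 0.65% → $4,632,000 × 0.65% × 2/12 = $5,018.0000
Total = $41,302.0000

$41,302.00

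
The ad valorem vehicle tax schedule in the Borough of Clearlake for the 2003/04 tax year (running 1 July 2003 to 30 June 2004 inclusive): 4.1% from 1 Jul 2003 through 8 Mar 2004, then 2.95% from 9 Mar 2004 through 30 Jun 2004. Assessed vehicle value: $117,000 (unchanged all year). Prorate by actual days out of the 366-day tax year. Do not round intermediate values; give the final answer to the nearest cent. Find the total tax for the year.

$4,377.91

1 Jul 2003 – 8 Mar 2004: 252 days at 4.1% → $117,000 × 4.1% × 252/366 = $3,302.8525
9 Mar – 30 Jun 2004: 114 days at 2.95% → $117,000 × 2.95% × 114/366 = $1,075.0574
Total = $4,377.9098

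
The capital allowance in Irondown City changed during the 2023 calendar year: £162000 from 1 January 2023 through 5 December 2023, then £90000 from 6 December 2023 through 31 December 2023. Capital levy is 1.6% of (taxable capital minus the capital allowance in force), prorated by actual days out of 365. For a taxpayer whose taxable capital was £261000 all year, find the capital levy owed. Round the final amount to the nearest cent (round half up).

£1666.06

1 January – 5 December 2023: 339 days, exemption £162000 → (£261000 − £162000) × 1.6% × 339/365 = £1471.1671
6 December – 31 December 2023: 26 days, exemption £90000 → (£261000 − £90000) × 1.6% × 26/365 = £194.8932
Total = £1666.0603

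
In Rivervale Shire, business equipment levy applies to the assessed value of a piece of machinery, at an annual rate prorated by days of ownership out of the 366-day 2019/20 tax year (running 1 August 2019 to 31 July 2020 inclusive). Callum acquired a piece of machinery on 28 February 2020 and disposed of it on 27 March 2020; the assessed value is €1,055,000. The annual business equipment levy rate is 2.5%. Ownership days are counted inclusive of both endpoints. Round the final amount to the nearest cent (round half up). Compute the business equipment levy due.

Days held (28 February – 27 March 2020): 29 out of 366
Tax = €1,055,000 × 2.5% × 29/366 = €2,089.8224

€2,089.82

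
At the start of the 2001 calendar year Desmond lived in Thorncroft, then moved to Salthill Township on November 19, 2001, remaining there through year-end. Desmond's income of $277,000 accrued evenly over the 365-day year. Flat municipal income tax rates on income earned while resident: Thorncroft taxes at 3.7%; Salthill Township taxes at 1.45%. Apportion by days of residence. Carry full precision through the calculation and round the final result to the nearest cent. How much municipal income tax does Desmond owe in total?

$9,514.76

Thorncroft, January 1 – November 18, 2001: 322 days → $277,000 × 3.7% × 322/365 = $9,041.5836
Salthill Township, November 19 – December 31, 2001: 43 days → $277,000 × 1.45% × 43/365 = $473.1767
Total = $9,514.7603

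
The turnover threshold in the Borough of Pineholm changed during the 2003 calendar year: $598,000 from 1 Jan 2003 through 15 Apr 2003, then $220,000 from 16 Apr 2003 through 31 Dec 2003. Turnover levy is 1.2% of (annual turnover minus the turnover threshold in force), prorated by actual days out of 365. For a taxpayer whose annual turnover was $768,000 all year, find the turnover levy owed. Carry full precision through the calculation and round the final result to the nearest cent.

$5,271.12

1 Jan – 15 Apr 2003: 105 days, exemption $598,000 → ($768,000 − $598,000) × 1.2% × 105/365 = $586.8493
16 Apr – 31 Dec 2003: 260 days, exemption $220,000 → ($768,000 − $220,000) × 1.2% × 260/365 = $4,684.2740
Total = $5,271.1233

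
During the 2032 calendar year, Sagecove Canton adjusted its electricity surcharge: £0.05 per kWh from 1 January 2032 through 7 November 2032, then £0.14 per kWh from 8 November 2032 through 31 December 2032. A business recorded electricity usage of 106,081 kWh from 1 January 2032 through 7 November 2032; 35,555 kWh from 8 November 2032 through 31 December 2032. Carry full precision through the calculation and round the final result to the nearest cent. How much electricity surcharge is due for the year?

£10,281.75

1 January – 7 November 2032: 106,081 kWh at £0.05/kWh → £5,304.05
8 November – 31 December 2032: 35,555 kWh at £0.14/kWh → £4,977.70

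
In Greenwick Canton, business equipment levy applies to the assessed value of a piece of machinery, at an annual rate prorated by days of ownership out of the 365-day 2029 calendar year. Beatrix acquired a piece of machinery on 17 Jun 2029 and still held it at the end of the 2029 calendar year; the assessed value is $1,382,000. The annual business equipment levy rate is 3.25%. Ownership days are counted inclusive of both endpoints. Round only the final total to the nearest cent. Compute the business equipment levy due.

Days held (17 Jun – 31 Dec 2029): 198 out of 365
Tax = $1,382,000 × 3.25% × 198/365 = $24,364.8493

$24,364.85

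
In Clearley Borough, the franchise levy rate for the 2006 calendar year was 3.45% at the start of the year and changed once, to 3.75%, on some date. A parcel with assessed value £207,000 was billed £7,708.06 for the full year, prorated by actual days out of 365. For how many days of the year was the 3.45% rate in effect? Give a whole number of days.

32 days

Let d = days at the first rate; then 365 − d days at the second rate.
£207,000 × [3.45%·d + 3.75%·(365−d)] / 365 = £7,708.06
Solving gives d = 32, so the new rate took effect on February 2, 2006.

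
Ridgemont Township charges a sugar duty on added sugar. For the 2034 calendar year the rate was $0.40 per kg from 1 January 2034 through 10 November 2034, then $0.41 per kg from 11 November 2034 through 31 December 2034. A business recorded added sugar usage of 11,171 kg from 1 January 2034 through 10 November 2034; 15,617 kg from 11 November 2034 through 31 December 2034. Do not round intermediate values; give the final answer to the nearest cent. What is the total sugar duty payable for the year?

1 January – 10 November 2034: 11,171 kg at $0.40/kg → $4,468.40
11 November – 31 December 2034: 15,617 kg at $0.41/kg → $6,402.97

$10,871.37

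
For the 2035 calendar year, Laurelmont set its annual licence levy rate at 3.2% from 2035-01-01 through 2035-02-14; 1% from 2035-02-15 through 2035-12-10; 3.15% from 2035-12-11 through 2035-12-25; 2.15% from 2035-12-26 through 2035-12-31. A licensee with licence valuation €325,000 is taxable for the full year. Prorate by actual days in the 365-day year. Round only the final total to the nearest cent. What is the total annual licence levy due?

€4,480.10

2035-01-01 to 2035-02-14: 45 days at 3.2% → €325,000 × 3.2% × 45/365 = €1,282.1918
2035-02-15 to 2035-12-10: 299 days at 1% → €325,000 × 1% × 299/365 = €2,662.3288
2035-12-11 to 2035-12-25: 15 days at 3.15% → €325,000 × 3.15% × 15/365 = €420.7192
2035-12-26 to 2035-12-31: 6 days at 2.15% → €325,000 × 2.15% × 6/365 = €114.8630
Total = €4,480.1027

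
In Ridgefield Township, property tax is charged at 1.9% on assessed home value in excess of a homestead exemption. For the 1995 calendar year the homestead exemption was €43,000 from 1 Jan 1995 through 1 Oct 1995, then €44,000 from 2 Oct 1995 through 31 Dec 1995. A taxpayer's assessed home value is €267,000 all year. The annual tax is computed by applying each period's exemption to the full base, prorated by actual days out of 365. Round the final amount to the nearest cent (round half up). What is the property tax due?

€4,251.26

1 Jan – 1 Oct 1995: 274 days, exemption €43,000 → (€267,000 − €43,000) × 1.9% × 274/365 = €3,194.9151
2 Oct – 31 Dec 1995: 91 days, exemption €44,000 → (€267,000 − €44,000) × 1.9% × 91/365 = €1,056.3479
Total = €4,251.2630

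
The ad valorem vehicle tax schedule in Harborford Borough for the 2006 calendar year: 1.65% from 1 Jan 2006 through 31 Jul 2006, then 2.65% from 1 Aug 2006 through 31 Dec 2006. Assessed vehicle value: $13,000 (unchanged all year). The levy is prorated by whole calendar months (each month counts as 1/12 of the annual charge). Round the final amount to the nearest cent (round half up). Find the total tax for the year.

1 Jan – 31 Jul 2006: 7 months at 1.65% → $13,000 × 1.65% × 7/12 = $125.1250
1 Aug – 31 Dec 2006: 5 months at 2.65% → $13,000 × 2.65% × 5/12 = $143.5417
Total = $268.6667

$268.67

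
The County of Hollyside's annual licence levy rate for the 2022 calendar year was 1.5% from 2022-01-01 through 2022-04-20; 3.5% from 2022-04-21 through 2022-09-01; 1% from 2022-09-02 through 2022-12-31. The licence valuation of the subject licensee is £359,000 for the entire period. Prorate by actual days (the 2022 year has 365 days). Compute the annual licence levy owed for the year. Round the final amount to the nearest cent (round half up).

£7,425.89

2022-01-01 to 2022-04-20: 110 days at 1.5% → £359,000 × 1.5% × 110/365 = £1,622.8767
2022-04-21 to 2022-09-01: 134 days at 3.5% → £359,000 × 3.5% × 134/365 = £4,612.9041
2022-09-02 to 2022-12-31: 121 days at 1% → £359,000 × 1% × 121/365 = £1,190.1096
Total = £7,425.8904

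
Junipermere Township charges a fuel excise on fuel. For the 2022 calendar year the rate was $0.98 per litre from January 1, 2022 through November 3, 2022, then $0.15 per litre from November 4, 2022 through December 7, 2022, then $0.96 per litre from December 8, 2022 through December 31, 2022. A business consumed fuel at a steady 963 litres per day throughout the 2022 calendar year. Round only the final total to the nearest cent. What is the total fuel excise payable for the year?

$316827.00

January 1 – November 3, 2022: 307 days × 963 litres/day = 295,641 litres at $0.98/litre → $289728.18
November 4 – December 7, 2022: 34 days × 963 litres/day = 32,742 litres at $0.15/litre → $4911.30
December 8 – December 31, 2022: 24 days × 963 litres/day = 23,112 litres at $0.96/litre → $22187.52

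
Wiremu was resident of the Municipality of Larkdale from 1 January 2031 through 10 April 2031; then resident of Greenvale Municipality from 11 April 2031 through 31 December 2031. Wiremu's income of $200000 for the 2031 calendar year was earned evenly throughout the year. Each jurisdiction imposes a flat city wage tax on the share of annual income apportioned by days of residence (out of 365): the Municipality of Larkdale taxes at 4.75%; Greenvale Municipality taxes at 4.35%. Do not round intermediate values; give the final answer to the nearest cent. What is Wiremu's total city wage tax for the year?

$8919.18

The Municipality of Larkdale, 1 January – 10 April 2031: 100 days → $200000 × 4.75% × 100/365 = $2602.7397
Greenvale Municipality, 11 April – 31 December 2031: 265 days → $200000 × 4.35% × 265/365 = $6316.4384
Total = $8919.1781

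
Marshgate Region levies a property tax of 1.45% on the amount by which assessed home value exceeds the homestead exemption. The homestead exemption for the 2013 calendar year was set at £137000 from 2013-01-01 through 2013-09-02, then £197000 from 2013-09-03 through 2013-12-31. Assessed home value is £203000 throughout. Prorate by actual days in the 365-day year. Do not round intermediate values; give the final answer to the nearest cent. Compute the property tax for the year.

2013-01-01 to 2013-09-02: 245 days, exemption £137000 → (£203000 − £137000) × 1.45% × 245/365 = £642.3699
2013-09-03 to 2013-12-31: 120 days, exemption £197000 → (£203000 − £197000) × 1.45% × 120/365 = £28.6027
Total = £670.9726

£670.97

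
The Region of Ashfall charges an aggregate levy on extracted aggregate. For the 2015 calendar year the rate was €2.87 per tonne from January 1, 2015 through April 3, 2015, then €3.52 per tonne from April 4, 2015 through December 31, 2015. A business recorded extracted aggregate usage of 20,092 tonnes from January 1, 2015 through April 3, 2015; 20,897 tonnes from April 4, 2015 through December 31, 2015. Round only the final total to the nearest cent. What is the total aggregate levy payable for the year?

€131,221.48

January 1 – April 3, 2015: 20,092 tonnes at €2.87/tonne → €57,664.04
April 4 – December 31, 2015: 20,897 tonnes at €3.52/tonne → €73,557.44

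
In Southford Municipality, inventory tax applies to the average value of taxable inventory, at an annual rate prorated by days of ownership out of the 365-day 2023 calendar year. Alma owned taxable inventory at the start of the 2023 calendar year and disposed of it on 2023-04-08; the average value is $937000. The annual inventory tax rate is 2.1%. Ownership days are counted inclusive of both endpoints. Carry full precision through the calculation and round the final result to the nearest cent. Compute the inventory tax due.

Days held (2023-01-01 to 2023-04-08): 98 out of 365
Tax = $937000 × 2.1% × 98/365 = $5283.1397

$5283.14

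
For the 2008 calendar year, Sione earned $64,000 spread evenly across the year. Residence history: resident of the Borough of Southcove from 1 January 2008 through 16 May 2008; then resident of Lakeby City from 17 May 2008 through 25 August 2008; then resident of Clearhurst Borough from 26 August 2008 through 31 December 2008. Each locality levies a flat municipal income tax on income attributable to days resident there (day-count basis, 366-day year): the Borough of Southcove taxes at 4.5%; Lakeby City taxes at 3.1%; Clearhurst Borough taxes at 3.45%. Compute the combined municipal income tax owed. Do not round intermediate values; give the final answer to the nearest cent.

The Borough of Southcove, 1 January – 16 May 2008: 137 days → $64,000 × 4.5% × 137/366 = $1,078.0328
Lakeby City, 17 May – 25 August 2008: 101 days → $64,000 × 3.1% × 101/366 = $547.4973
Clearhurst Borough, 26 August – 31 December 2008: 128 days → $64,000 × 3.45% × 128/366 = $772.1967
Total = $2,397.7268

$2,397.73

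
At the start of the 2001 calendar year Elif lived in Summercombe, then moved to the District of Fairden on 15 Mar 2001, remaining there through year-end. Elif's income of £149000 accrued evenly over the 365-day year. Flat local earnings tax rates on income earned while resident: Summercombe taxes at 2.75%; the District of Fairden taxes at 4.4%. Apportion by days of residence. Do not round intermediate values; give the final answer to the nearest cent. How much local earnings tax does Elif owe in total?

£6064.30

Summercombe, 1 Jan – 14 Mar 2001: 73 days → £149000 × 2.75% × 73/365 = £819.5000
The District of Fairden, 15 Mar – 31 Dec 2001: 292 days → £149000 × 4.4% × 292/365 = £5244.8000
Total = £6064.3000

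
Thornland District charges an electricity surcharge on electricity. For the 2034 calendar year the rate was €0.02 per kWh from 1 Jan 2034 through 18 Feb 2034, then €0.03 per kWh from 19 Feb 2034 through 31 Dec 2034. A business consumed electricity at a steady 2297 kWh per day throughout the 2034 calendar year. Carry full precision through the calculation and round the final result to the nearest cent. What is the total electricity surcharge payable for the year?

€24,026.62

1 Jan – 18 Feb 2034: 49 days × 2297 kWh/day = 112,553 kWh at €0.02/kWh → €2,251.06
19 Feb – 31 Dec 2034: 316 days × 2297 kWh/day = 725,852 kWh at €0.03/kWh → €21,775.56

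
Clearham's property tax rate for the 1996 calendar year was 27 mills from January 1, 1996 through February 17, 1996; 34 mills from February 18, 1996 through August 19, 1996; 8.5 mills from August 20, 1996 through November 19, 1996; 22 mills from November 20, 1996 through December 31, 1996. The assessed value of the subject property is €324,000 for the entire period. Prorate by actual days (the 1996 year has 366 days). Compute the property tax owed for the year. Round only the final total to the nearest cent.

€8,195.61

January 1 – February 17, 1996: 48 days at 27 mills → €324,000 × 2.7% × 48/366 = €1,147.2787
February 18 – August 19, 1996: 184 days at 34 mills → €324,000 × 3.4% × 184/366 = €5,538.0984
August 20 – November 19, 1996: 92 days at 8.5 mills → €324,000 × 0.85% × 92/366 = €692.2623
November 20 – December 31, 1996: 42 days at 22 mills → €324,000 × 2.2% × 42/366 = €817.9672
Total = €8,195.6066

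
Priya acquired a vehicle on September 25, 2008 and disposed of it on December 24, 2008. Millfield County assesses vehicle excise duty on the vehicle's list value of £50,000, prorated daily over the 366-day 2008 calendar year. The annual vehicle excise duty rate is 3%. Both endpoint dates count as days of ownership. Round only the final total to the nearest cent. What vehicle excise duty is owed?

Days held (September 25 – December 24, 2008): 91 out of 366
Tax = £50,000 × 3% × 91/366 = £372.9508

£372.95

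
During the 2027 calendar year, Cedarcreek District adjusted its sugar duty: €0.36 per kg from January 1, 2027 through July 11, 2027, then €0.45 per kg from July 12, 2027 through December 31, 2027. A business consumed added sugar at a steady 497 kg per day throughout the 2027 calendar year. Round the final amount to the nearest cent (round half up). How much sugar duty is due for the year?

€73,044.09

January 1 – July 11, 2027: 192 days × 497 kg/day = 95,424 kg at €0.36/kg → €34,352.64
July 12 – December 31, 2027: 173 days × 497 kg/day = 85,981 kg at €0.45/kg → €38,691.45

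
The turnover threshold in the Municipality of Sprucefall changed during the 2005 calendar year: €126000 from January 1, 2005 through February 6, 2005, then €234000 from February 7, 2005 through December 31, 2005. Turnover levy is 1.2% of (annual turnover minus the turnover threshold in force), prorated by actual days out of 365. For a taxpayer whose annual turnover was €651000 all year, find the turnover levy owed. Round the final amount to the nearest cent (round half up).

€5135.38

January 1 – February 6, 2005: 37 days, exemption €126000 → (€651000 − €126000) × 1.2% × 37/365 = €638.6301
February 7 – December 31, 2005: 328 days, exemption €234000 → (€651000 − €234000) × 1.2% × 328/365 = €4496.7452
Total = €5135.3753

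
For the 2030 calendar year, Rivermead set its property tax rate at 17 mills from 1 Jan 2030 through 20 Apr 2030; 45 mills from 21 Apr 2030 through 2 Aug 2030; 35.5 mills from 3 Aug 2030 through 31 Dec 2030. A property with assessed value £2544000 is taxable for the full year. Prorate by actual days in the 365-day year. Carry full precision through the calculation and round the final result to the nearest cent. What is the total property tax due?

1 Jan – 20 Apr 2030: 110 days at 17 mills → £2544000 × 1.7% × 110/365 = £13033.6438
21 Apr – 2 Aug 2030: 104 days at 45 mills → £2544000 × 4.5% × 104/365 = £32618.9589
3 Aug – 31 Dec 2030: 151 days at 35.5 mills → £2544000 × 3.55% × 151/365 = £37361.9507
Total = £83014.5534

£83014.55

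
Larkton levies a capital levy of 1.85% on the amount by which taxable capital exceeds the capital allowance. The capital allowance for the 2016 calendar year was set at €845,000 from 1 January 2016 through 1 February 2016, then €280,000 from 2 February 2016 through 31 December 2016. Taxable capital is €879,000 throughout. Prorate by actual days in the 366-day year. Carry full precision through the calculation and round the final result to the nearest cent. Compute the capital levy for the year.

1 January – 1 February 2016: 32 days, exemption €845,000 → (€879,000 − €845,000) × 1.85% × 32/366 = €54.9945
2 February – 31 December 2016: 334 days, exemption €280,000 → (€879,000 − €280,000) × 1.85% × 334/366 = €10,112.6257
Total = €10,167.6202

€10,167.62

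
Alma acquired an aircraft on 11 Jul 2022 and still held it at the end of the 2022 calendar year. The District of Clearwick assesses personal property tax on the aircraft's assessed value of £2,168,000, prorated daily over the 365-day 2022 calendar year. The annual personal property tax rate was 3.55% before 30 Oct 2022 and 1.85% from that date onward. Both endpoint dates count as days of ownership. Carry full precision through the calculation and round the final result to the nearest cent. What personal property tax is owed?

11 Jul – 29 Oct 2022: 111 days at 3.55% → £2,168,000 × 3.55% × 111/365 = £23,405.4904
30 Oct – 31 Dec 2022: 63 days at 1.85% → £2,168,000 × 1.85% × 63/365 = £6,922.7507
Total = £30,328.2411

£30,328.24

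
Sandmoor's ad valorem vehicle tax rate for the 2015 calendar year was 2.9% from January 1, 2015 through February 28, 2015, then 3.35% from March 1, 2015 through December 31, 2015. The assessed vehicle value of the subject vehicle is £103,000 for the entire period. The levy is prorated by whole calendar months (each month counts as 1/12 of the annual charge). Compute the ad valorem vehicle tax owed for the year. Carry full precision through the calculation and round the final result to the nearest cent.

£3,373.25

January 1 – February 28, 2015: 2 months at 2.9% → £103,000 × 2.9% × 2/12 = £497.8333
March 1 – December 31, 2015: 10 months at 3.35% → £103,000 × 3.35% × 10/12 = £2,875.4167
Total = £3,373.2500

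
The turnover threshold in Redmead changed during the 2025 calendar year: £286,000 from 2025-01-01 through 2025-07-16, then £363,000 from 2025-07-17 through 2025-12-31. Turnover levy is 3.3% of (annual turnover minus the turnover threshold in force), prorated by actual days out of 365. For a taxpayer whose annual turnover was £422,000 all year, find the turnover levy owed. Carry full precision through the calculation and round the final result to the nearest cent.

2025-01-01 to 2025-07-16: 197 days, exemption £286,000 → (£422,000 − £286,000) × 3.3% × 197/365 = £2,422.2904
2025-07-17 to 2025-12-31: 168 days, exemption £363,000 → (£422,000 − £363,000) × 3.3% × 168/365 = £896.1534
Total = £3,318.4438

£3,318.44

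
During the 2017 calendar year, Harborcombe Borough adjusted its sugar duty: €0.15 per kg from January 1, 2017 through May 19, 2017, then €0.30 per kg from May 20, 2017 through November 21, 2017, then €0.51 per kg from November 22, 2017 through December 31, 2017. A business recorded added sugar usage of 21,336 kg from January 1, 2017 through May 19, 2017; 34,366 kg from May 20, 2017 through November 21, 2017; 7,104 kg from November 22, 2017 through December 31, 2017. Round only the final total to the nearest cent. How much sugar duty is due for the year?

€17,133.24

January 1 – May 19, 2017: 21,336 kg at €0.15/kg → €3,200.40
May 20 – November 21, 2017: 34,366 kg at €0.30/kg → €10,309.80
November 22 – December 31, 2017: 7,104 kg at €0.51/kg → €3,623.04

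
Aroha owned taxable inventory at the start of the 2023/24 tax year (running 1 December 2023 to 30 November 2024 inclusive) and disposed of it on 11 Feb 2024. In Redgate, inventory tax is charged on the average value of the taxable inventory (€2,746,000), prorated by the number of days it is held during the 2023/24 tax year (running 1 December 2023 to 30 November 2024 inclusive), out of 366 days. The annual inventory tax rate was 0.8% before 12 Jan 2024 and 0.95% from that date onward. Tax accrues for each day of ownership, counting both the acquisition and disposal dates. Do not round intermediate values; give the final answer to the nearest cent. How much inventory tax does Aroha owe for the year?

€4,730.47

1 Dec 2023 – 11 Jan 2024: 42 days at 0.8% → €2,746,000 × 0.8% × 42/366 = €2,520.9180
12 Jan – 11 Feb 2024: 31 days at 0.95% → €2,746,000 × 0.95% × 31/366 = €2,209.5546
Total = €4,730.4727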